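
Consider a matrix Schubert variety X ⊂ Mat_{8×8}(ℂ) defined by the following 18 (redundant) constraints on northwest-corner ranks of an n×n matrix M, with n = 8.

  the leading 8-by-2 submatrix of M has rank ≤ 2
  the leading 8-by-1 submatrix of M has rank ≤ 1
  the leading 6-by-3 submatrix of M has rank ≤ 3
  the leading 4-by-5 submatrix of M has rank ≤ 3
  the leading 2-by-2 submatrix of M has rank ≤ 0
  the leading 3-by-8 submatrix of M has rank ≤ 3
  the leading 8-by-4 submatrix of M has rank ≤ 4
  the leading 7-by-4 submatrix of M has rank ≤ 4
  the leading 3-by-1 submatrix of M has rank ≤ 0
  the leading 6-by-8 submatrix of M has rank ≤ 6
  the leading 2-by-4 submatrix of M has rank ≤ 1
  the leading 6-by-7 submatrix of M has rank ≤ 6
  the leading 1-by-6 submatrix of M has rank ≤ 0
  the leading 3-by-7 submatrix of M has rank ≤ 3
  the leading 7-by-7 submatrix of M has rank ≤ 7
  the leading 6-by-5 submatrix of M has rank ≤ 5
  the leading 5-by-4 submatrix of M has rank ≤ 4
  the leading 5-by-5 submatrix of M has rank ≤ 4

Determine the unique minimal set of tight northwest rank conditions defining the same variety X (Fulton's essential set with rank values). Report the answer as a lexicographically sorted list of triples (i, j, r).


Reconstructing r_w from the 18 given conditions:

  R[1]: 0, 0, 0, 0, 0, 0, 1, 1
  R[2]: 0, 0, 1, 1, 1, 1, 2, 2
  R[3]: 0, 1, 2, 2, 2, 2, 3, 3
  R[4]: 1, 2, 3, 3, 3, 3, 4, 4
  R[5]: 1, 2, 3, 4, 4, 4, 5, 5
  R[6]: 1, 2, 3, 4, 5, 5, 6, 6
  R[7]: 1, 2, 3, 4, 5, 6, 7, 7
  R[8]: 1, 2, 3, 4, 5, 6, 7, 8

the unique w with this rank table is (7, 3, 2, 1, 4, 5, 6, 8).

|D(w)|=9, |Ess(w)|=3:

[(1, 6, 0), (2, 2, 0), (3, 1, 0)]


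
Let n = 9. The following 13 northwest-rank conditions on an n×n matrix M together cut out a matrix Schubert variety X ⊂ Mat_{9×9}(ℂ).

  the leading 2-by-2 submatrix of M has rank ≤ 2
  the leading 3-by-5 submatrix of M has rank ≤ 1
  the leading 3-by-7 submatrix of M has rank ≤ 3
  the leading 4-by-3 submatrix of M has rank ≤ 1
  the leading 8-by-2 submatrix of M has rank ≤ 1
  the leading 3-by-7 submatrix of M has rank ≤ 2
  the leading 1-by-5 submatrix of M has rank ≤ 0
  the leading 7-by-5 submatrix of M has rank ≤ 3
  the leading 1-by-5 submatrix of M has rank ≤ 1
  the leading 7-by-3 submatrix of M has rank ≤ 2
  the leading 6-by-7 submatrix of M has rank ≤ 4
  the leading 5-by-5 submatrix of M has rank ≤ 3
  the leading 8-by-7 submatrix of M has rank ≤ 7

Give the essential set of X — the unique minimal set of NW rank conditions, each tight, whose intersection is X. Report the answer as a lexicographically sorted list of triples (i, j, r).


Rank table r_w(9×9) implied by the 13 constraints:

  R[1]: 0 0 0 0 0 1 1 1 1
  R[2]: 1 1 1 1 1 2 2 2 2
  R[3]: 1 1 1 1 1 2 2 3 3
  R[4]: 1 1 1 2 2 3 3 4 4
  R[5]: 1 1 2 3 3 4 4 5 5
  R[6]: 1 1 2 3 3 4 4 5 6
  R[7]: 1 1 2 3 3 4 5 6 7
  R[8]: 1 1 2 3 4 5 6 7 8
  R[9]: 1 2 3 4 5 6 7 8 9

giving w = (6, 1, 8, 4, 3, 9, 7, 5, 2) via Δ²R.

Fulton essential set (7 of the 19 Rothe cells):

[(1, 5, 0), (3, 5, 1), (3, 7, 2), (4, 3, 1), (6, 7, 4), (7, 5, 3), (8, 2, 1)]


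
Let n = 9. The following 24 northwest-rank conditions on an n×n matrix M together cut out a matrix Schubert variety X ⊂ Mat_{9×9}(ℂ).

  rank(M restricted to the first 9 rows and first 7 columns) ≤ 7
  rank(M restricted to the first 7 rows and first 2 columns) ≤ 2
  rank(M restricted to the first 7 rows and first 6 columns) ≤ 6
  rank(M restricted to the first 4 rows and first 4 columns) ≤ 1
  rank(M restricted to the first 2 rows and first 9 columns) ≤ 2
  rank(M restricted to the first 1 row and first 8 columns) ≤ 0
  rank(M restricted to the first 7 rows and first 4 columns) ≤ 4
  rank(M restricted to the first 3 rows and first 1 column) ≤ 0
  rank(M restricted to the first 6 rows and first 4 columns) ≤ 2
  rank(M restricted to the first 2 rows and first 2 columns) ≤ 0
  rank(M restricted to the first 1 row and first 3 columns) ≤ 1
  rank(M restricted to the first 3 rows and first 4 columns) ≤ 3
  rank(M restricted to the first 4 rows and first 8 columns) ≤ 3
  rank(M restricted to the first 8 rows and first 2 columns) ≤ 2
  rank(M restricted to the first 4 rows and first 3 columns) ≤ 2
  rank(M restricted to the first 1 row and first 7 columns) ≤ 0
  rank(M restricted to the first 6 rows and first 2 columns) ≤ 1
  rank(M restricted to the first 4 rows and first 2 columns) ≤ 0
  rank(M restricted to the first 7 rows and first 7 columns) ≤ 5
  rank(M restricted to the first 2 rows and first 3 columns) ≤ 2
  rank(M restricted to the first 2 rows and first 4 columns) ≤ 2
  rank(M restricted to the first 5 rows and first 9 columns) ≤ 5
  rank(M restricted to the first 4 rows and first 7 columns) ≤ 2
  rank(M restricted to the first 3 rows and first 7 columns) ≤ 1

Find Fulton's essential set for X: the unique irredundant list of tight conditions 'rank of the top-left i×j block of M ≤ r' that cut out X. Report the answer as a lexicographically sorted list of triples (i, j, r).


Reconstructing r_w from the 24 given conditions:

  i=1: 0 | 0 | 0 | 0 | 0 | 0 | 0 | 0 | 1
  i=2: 0 | 0 | 1 | 1 | 1 | 1 | 1 | 1 | 2
  i=3: 0 | 0 | 1 | 1 | 1 | 1 | 1 | 2 | 3
  i=4: 0 | 0 | 1 | 1 | 2 | 2 | 2 | 3 | 4
  i=5: 1 | 1 | 2 | 2 | 3 | 3 | 3 | 4 | 5
  i=6: 1 | 1 | 2 | 2 | 3 | 4 | 4 | 5 | 6
  i=7: 1 | 2 | 3 | 3 | 4 | 5 | 5 | 6 | 7
  i=8: 1 | 2 | 3 | 4 | 5 | 6 | 6 | 7 | 8
  i=9: 1 | 2 | 3 | 4 | 5 | 6 | 7 | 8 | 9

the unique w with this rank table is (9, 3, 8, 5, 1, 6, 2, 4, 7).

Rothe diagram D(w) (21 cells), 6 SE-corners (essential conditions):

[(1, 8, 0), (3, 7, 1), (4, 2, 0), (4, 4, 1), (6, 2, 1), (6, 4, 2)]


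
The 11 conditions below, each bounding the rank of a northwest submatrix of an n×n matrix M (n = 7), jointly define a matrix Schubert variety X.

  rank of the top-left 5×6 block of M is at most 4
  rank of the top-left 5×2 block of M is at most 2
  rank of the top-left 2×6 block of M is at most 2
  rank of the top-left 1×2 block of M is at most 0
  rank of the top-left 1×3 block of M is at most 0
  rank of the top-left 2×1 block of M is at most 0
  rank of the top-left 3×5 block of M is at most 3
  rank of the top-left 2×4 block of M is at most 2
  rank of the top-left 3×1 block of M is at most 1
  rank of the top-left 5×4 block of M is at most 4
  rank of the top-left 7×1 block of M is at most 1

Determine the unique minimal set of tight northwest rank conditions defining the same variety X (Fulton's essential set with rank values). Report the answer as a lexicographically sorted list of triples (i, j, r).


Recovering R(i,j) via the rank-extension bound from the 11 conditions:

  i=1: 0, 0, 0, 1, 1, 1, 1
  i=2: 0, 1, 1, 2, 2, 2, 2
  i=3: 1, 2, 2, 3, 3, 3, 3
  i=4: 1, 2, 3, 4, 4, 4, 4
  i=5: 1, 2, 3, 4, 4, 4, 5
  i=6: 1, 2, 3, 4, 5, 5, 6
  i=7: 1, 2, 3, 4, 5, 6, 7

reading off 1-entries of Δ²R: w = (4, 2, 1, 3, 7, 5, 6).

D(w) has 6 cells with 3 SE-corners; essential set:

[(1, 3, 0), (2, 1, 0), (5, 6, 4)]


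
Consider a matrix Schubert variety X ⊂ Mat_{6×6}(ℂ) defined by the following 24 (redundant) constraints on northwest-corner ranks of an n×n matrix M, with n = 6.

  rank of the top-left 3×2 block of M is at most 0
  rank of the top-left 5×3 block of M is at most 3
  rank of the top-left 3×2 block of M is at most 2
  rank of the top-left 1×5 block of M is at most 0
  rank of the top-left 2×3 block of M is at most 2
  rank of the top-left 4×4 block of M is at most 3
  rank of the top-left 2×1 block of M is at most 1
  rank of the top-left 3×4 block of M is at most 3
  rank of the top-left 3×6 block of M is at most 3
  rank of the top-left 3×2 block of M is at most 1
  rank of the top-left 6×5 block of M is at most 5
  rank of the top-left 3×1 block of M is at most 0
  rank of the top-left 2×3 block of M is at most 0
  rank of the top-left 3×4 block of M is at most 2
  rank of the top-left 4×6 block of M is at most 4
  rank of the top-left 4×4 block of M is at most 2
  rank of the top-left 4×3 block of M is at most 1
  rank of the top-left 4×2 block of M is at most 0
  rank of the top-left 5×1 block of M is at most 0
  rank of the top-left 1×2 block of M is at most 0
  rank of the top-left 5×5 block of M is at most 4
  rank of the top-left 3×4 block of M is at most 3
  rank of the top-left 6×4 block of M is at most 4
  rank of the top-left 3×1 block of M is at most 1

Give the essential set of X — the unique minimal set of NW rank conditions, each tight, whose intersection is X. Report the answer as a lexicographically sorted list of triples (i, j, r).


Computing R[i][j] = min implied NW-rank bound (n=6, 24 conditions):

  0 | 0 | 0 | 0 | 0 | 1
  0 | 0 | 0 | 1 | 1 | 2
  0 | 0 | 1 | 2 | 2 | 3
  0 | 0 | 1 | 2 | 3 | 4
  0 | 1 | 2 | 3 | 4 | 5
  1 | 2 | 3 | 4 | 5 | 6

second differences of R give the permutation w = (6, 4, 3, 5, 2, 1).

Rothe diagram D(w) (13 cells), 4 SE-corners (essential conditions):

[(1, 5, 0), (2, 3, 0), (4, 2, 0), (5, 1, 0)]


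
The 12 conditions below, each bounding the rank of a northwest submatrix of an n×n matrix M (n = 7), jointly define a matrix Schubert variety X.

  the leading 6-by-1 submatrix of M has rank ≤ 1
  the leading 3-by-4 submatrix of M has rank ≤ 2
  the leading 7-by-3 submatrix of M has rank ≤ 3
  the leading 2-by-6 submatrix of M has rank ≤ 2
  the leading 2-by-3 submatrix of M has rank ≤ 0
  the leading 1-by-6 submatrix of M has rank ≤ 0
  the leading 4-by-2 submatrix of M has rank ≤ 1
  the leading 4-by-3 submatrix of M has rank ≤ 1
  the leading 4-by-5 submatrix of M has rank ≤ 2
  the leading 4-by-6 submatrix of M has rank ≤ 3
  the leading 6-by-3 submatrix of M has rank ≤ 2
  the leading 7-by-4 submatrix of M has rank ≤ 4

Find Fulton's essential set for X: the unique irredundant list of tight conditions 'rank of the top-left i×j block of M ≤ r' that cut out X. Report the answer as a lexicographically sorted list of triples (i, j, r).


Rank table r_w(7×7) implied by the 12 constraints:

  R[1]: 0, 0, 0, 0, 0, 0, 1
  R[2]: 0, 0, 0, 1, 1, 1, 2
  R[3]: 1, 1, 1, 2, 2, 2, 3
  R[4]: 1, 1, 1, 2, 2, 3, 4
  R[5]: 1, 2, 2, 3, 3, 4, 5
  R[6]: 1, 2, 2, 3, 4, 5, 6
  R[7]: 1, 2, 3, 4, 5, 6, 7

so w = (7, 4, 1, 6, 2, 5, 3).

Rothe diagram D(w) (13 cells), 5 SE-corners (essential conditions):

[(1, 6, 0), (2, 3, 0), (4, 3, 1), (4, 5, 2), (6, 3, 2)]


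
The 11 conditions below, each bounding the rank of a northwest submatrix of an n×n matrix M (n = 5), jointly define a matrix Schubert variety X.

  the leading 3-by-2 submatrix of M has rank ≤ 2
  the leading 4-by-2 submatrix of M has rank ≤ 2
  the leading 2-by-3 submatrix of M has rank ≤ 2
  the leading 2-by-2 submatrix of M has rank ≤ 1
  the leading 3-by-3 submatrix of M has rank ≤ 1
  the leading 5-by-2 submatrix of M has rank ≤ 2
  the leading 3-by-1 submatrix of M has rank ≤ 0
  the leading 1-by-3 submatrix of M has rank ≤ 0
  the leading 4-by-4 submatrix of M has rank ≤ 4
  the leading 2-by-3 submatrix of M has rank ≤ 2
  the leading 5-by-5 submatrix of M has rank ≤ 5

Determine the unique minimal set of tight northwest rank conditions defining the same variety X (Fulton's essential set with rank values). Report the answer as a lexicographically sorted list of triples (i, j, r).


Computing R[i][j] = min implied NW-rank bound (n=5, 11 conditions):

  i=1: 0 | 0 | 0 | 1 | 1
  i=2: 0 | 1 | 1 | 2 | 2
  i=3: 0 | 1 | 1 | 2 | 3
  i=4: 1 | 2 | 2 | 3 | 4
  i=5: 1 | 2 | 3 | 4 | 5

second differences of R give the permutation w = (4, 2, 5, 1, 3).

D(w) has 6 cells with 3 SE-corners; essential set:

[(1, 3, 0), (3, 1, 0), (3, 3, 1)]


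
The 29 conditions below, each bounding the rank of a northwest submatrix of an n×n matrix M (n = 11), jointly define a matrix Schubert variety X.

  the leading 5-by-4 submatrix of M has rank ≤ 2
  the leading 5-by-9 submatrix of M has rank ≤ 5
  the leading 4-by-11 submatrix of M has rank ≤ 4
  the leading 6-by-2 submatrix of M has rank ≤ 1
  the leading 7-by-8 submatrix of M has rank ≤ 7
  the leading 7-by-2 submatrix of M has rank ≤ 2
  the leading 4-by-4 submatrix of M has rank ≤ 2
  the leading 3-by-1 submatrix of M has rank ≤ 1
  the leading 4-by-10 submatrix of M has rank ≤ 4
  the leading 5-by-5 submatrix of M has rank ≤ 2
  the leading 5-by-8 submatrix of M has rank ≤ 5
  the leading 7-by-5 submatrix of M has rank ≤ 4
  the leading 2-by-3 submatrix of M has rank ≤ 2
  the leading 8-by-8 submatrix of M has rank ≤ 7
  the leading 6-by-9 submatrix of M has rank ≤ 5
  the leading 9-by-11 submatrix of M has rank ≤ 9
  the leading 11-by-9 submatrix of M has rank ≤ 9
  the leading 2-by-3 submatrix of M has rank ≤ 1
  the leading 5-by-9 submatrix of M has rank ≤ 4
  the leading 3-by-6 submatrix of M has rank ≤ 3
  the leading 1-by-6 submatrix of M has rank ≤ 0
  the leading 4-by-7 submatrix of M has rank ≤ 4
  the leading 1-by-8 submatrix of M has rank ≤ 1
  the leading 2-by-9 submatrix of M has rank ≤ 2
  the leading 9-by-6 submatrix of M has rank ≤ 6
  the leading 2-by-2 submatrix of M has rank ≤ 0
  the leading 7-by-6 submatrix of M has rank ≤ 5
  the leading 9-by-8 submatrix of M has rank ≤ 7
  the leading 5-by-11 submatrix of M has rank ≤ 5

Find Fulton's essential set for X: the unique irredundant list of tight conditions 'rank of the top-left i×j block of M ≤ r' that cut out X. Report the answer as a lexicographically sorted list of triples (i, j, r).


The tightest implied rank at each (i,j), from the 29 conditions:

  R[1]: 0 0 0 0 0 0 1 1 1 1 1
  R[2]: 0 0 1 1 1 1 2 2 2 2 2
  R[3]: 1 1 2 2 2 2 3 3 3 3 3
  R[4]: 1 1 2 2 2 3 4 4 4 4 4
  R[5]: 1 1 2 2 2 3 4 4 4 5 5
  R[6]: 1 1 2 3 3 4 5 5 5 6 6
  R[7]: 1 2 3 4 4 5 6 6 6 7 7
  R[8]: 1 2 3 4 5 6 7 7 7 8 8
  R[9]: 1 2 3 4 5 6 7 7 8 9 9
  R[10]: 1 2 3 4 5 6 7 8 9 10 10
  R[11]: 1 2 3 4 5 6 7 8 9 10 11

reading off 1-entries of Δ²R: w = (7, 3, 1, 6, 10, 4, 2, 5, 9, 8, 11).

|D(w)|=18, |Ess(w)|=6:

[(1, 6, 0), (2, 2, 0), (5, 5, 2), (5, 9, 4), (6, 2, 1), (9, 8, 7)]


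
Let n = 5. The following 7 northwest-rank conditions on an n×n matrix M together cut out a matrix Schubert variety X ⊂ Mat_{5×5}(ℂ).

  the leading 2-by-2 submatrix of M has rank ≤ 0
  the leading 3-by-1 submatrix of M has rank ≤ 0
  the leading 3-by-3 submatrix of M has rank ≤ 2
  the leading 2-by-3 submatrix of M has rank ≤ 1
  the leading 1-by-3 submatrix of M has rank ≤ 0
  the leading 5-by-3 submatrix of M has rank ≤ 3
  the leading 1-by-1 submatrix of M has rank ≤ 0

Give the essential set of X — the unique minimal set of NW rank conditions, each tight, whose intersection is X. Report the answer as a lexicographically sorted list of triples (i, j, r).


Rank table r_w(5×5) implied by the 7 constraints:

  row 1: 0, 0, 0, 1, 1
  row 2: 0, 0, 1, 2, 2
  row 3: 0, 1, 2, 3, 3
  row 4: 1, 2, 3, 4, 4
  row 5: 1, 2, 3, 4, 5

second differences of R give the permutation w = (4, 3, 2, 1, 5).

Fulton essential set (3 of the 6 Rothe cells):

[(1, 3, 0), (2, 2, 0), (3, 1, 0)]


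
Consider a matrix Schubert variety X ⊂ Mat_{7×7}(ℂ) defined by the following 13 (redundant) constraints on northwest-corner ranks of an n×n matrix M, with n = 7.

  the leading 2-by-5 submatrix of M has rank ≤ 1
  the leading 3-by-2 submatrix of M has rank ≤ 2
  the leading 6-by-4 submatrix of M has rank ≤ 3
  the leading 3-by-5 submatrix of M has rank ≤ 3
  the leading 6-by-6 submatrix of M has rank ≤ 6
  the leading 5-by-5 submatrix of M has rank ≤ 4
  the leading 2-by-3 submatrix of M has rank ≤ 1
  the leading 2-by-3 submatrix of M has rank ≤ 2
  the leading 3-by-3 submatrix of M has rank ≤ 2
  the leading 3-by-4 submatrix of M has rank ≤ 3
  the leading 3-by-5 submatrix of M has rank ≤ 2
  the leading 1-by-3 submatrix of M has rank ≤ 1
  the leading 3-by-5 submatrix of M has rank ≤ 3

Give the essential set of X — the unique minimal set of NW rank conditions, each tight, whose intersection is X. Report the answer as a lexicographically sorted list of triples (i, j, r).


Computing R[i][j] = min implied NW-rank bound (n=7, 13 conditions):

  row 1: 1  1  1  1  1  1  1
  row 2: 1  1  1  1  1  2  2
  row 3: 1  2  2  2  2  3  3
  row 4: 1  2  3  3  3  4  4
  row 5: 1  2  3  3  4  5  5
  row 6: 1  2  3  3  4  5  6
  row 7: 1  2  3  4  5  6  7

reading off 1-entries of Δ²R: w = (1, 6, 2, 3, 5, 7, 4).

Rothe diagram D(w) (6 cells), 2 SE-corners (essential conditions):

[(2, 5, 1), (6, 4, 3)]


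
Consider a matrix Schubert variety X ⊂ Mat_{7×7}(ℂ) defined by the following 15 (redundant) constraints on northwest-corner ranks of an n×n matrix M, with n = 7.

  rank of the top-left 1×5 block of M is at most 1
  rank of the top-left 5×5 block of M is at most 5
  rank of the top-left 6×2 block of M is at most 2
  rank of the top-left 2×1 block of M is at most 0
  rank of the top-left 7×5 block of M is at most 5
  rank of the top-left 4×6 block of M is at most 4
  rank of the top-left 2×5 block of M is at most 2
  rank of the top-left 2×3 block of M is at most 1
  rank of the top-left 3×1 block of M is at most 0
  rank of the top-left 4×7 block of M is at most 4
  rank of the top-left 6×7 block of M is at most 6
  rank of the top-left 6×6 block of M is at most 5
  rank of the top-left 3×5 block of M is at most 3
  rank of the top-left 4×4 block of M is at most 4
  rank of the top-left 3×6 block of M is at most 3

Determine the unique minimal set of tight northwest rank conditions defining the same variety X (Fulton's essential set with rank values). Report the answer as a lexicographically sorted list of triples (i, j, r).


Reconstructing r_w from the 15 given conditions:

  row 1: 0, 1, 1, 1, 1, 1, 1
  row 2: 0, 1, 1, 2, 2, 2, 2
  row 3: 0, 1, 2, 3, 3, 3, 3
  row 4: 1, 2, 3, 4, 4, 4, 4
  row 5: 1, 2, 3, 4, 5, 5, 5
  row 6: 1, 2, 3, 4, 5, 5, 6
  row 7: 1, 2, 3, 4, 5, 6, 7

so w = (2, 4, 3, 1, 5, 7, 6).

ℓ(w)=5; the 3 essential cells (i,j,r):

[(2, 3, 1), (3, 1, 0), (6, 6, 5)]


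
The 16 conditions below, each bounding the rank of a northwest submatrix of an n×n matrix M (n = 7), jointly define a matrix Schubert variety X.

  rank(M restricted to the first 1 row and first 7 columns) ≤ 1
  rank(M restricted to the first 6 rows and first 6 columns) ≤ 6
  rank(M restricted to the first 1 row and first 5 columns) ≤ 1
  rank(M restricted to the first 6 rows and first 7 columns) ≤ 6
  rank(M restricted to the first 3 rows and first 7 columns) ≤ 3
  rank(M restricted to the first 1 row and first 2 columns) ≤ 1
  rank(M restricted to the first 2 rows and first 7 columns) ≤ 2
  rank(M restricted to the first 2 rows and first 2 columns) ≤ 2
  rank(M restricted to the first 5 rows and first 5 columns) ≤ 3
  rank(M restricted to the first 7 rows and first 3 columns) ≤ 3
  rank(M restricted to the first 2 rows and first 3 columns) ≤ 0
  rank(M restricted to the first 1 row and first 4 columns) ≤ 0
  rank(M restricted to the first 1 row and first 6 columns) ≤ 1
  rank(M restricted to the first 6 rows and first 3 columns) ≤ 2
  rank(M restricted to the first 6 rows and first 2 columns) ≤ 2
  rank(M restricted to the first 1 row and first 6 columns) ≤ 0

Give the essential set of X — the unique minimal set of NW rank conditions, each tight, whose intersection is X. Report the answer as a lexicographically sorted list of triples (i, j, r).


Computing R[i][j] = min implied NW-rank bound (n=7, 16 conditions):

  row 1: 0, 0, 0, 0, 0, 0, 1
  row 2: 0, 0, 0, 1, 1, 1, 2
  row 3: 1, 1, 1, 2, 2, 2, 3
  row 4: 1, 2, 2, 3, 3, 3, 4
  row 5: 1, 2, 2, 3, 3, 4, 5
  row 6: 1, 2, 2, 3, 4, 5, 6
  row 7: 1, 2, 3, 4, 5, 6, 7

hence w(1..7) = (7, 4, 1, 2, 6, 5, 3).

4 SE-corners of the 12-cell Rothe diagram give Ess(w):

[(1, 6, 0), (2, 3, 0), (5, 5, 3), (6, 3, 2)]


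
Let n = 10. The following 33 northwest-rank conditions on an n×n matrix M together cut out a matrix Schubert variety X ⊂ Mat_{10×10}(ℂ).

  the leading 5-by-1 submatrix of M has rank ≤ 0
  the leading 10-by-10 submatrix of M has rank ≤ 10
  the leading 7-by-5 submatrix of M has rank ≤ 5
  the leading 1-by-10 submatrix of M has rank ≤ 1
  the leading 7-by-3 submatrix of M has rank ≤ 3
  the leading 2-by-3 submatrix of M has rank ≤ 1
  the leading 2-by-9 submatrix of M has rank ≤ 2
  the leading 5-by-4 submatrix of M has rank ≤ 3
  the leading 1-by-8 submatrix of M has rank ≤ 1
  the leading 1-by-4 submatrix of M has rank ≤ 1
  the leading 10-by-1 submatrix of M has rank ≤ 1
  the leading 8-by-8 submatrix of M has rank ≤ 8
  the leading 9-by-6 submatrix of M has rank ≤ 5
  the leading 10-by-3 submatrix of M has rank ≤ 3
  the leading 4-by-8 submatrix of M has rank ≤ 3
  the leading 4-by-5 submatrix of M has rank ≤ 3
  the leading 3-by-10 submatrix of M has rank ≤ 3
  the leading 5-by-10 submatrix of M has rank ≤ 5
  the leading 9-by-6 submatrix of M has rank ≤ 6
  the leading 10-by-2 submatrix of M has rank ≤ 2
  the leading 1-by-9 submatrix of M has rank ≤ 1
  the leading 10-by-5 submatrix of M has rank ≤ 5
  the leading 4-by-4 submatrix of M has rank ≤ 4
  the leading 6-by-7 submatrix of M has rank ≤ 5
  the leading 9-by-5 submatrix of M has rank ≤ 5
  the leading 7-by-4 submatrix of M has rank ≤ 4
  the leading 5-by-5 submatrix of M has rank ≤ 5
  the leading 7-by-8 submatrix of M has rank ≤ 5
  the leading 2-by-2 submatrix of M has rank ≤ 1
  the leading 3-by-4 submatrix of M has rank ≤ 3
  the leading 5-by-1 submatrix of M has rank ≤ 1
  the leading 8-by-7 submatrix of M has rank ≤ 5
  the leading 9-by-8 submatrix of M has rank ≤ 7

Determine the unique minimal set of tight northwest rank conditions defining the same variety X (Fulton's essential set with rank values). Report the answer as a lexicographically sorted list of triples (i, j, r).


The tightest implied rank at each (i,j), from the 33 conditions:

  i=1: 0 | 1 | 1 | 1 | 1 | 1 | 1 | 1 | 1 | 1
  i=2: 0 | 1 | 1 | 2 | 2 | 2 | 2 | 2 | 2 | 2
  i=3: 0 | 1 | 2 | 3 | 3 | 3 | 3 | 3 | 3 | 3
  i=4: 0 | 1 | 2 | 3 | 3 | 3 | 3 | 3 | 4 | 4
  i=5: 0 | 1 | 2 | 3 | 4 | 4 | 4 | 4 | 5 | 5
  i=6: 1 | 2 | 3 | 4 | 5 | 5 | 5 | 5 | 6 | 6
  i=7: 1 | 2 | 3 | 4 | 5 | 5 | 5 | 5 | 6 | 7
  i=8: 1 | 2 | 3 | 4 | 5 | 5 | 5 | 6 | 7 | 8
  i=9: 1 | 2 | 3 | 4 | 5 | 5 | 6 | 7 | 8 | 9
  i=10: 1 | 2 | 3 | 4 | 5 | 6 | 7 | 8 | 9 | 10

so w = (2, 4, 3, 9, 5, 1, 10, 8, 7, 6).

ℓ(w)=16; the 6 essential cells (i,j,r):

[(2, 3, 1), (4, 8, 3), (5, 1, 0), (7, 8, 5), (8, 7, 5), (9, 6, 5)]


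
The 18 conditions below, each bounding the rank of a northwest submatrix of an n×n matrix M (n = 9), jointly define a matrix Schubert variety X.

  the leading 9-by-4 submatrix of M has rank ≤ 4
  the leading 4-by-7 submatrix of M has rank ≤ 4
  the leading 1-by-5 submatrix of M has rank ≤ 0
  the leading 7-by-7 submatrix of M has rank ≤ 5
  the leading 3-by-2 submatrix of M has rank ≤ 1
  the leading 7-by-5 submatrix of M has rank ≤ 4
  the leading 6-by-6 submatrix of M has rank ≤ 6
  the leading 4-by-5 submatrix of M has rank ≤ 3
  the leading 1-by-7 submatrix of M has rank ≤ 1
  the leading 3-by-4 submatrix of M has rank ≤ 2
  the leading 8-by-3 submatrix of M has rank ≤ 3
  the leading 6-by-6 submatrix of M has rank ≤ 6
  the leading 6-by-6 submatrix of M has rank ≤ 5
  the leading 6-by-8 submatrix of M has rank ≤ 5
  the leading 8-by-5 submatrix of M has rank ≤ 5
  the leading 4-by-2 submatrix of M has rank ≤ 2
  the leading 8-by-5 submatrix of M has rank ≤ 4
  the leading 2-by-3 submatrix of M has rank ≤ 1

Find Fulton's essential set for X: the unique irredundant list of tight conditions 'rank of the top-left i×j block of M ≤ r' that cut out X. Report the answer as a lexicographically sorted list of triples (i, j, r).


Reconstructing r_w from the 18 given conditions:

  R[1]: 0 0 0 0 0 1 1 1 1
  R[2]: 1 1 1 1 1 2 2 2 2
  R[3]: 1 1 2 2 2 3 3 3 3
  R[4]: 1 2 3 3 3 4 4 4 4
  R[5]: 1 2 3 4 4 5 5 5 5
  R[6]: 1 2 3 4 4 5 5 5 6
  R[7]: 1 2 3 4 4 5 5 6 7
  R[8]: 1 2 3 4 4 5 6 7 8
  R[9]: 1 2 3 4 5 6 7 8 9

giving w = (6, 1, 3, 2, 4, 9, 8, 7, 5) via Δ²R.

|D(w)|=12, |Ess(w)|=5:

[(1, 5, 0), (3, 2, 1), (6, 8, 5), (7, 7, 5), (8, 5, 4)]


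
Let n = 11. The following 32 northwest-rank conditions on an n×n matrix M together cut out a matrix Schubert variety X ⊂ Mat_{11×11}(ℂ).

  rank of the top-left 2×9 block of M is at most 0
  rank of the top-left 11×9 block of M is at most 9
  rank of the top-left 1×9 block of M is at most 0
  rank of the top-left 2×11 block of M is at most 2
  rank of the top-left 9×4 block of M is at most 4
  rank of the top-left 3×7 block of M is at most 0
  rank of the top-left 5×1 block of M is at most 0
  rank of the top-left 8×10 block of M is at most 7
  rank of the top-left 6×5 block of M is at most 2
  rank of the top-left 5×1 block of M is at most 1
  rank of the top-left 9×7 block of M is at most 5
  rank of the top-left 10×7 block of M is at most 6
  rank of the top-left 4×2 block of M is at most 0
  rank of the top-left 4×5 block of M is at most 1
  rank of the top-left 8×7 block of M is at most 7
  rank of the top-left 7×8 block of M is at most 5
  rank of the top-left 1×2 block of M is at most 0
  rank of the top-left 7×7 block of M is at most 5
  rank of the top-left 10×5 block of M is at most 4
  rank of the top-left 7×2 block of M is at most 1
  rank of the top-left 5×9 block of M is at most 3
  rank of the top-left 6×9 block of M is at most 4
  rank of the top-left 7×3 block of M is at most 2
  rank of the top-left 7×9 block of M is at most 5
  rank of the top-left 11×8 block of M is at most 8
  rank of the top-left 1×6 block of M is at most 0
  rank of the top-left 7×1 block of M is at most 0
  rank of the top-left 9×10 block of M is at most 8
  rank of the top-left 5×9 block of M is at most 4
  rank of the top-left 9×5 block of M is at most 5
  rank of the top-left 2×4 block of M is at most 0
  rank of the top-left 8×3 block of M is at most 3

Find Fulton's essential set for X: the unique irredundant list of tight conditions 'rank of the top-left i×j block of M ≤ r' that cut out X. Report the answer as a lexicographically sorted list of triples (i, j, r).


Propagating the 32 rank bounds to every northwest block:

  i=1: 0 | 0 | 0 | 0 | 0 | 0 | 0 | 0 | 0 | 1 | 1
  i=2: 0 | 0 | 0 | 0 | 0 | 0 | 0 | 0 | 0 | 1 | 2
  i=3: 0 | 0 | 0 | 0 | 0 | 0 | 0 | 1 | 1 | 2 | 3
  i=4: 0 | 0 | 1 | 1 | 1 | 1 | 1 | 2 | 2 | 3 | 4
  i=5: 0 | 1 | 2 | 2 | 2 | 2 | 2 | 3 | 3 | 4 | 5
  i=6: 0 | 1 | 2 | 2 | 2 | 3 | 3 | 4 | 4 | 5 | 6
  i=7: 0 | 1 | 2 | 3 | 3 | 4 | 4 | 5 | 5 | 6 | 7
  i=8: 1 | 2 | 3 | 4 | 4 | 5 | 5 | 6 | 6 | 7 | 8
  i=9: 1 | 2 | 3 | 4 | 4 | 5 | 5 | 6 | 7 | 8 | 9
  i=10: 1 | 2 | 3 | 4 | 4 | 5 | 6 | 7 | 8 | 9 | 10
  i=11: 1 | 2 | 3 | 4 | 5 | 6 | 7 | 8 | 9 | 10 | 11

reading off 1-entries of Δ²R: w = (10, 11, 8, 3, 2, 6, 4, 1, 9, 7, 5).

D(w) has 35 cells with 7 SE-corners; essential set:

[(2, 9, 0), (3, 7, 0), (4, 2, 0), (6, 5, 2), (7, 1, 0), (9, 7, 5), (10, 5, 4)]


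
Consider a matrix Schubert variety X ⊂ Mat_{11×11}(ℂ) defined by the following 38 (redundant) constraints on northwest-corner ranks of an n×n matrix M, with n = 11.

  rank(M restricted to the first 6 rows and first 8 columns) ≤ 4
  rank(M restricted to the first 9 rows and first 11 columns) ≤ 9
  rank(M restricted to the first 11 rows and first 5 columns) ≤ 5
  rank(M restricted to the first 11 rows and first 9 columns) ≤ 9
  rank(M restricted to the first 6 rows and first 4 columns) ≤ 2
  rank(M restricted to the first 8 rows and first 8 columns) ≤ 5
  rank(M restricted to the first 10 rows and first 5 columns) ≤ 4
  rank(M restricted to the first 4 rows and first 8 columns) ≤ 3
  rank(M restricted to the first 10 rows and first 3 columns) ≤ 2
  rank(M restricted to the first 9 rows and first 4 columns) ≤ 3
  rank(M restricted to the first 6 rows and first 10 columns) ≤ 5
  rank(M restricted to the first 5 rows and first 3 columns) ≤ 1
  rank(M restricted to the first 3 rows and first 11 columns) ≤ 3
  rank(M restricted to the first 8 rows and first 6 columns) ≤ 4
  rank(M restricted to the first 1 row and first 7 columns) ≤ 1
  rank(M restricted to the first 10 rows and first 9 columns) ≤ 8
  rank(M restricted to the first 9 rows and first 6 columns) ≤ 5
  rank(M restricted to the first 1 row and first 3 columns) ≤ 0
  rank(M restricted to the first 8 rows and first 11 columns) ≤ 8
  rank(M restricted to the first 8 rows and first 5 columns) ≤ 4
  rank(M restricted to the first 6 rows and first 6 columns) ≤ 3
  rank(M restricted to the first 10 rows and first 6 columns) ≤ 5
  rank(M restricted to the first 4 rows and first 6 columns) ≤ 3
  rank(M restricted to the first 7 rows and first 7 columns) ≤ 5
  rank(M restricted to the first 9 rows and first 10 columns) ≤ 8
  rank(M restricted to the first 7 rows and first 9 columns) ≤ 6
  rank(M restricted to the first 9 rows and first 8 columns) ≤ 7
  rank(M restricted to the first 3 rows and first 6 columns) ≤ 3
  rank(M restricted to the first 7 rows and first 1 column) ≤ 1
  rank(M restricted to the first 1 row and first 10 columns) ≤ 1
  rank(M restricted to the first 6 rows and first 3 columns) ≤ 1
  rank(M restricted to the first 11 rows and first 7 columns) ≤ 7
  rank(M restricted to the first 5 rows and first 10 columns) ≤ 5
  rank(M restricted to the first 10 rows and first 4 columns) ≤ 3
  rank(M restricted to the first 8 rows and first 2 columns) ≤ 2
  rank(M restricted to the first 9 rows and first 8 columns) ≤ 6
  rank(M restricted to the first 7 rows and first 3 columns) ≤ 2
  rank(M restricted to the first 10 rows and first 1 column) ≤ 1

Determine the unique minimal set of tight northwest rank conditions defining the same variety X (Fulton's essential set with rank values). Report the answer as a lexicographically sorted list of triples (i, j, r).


Rank table r_w(11×11) implied by the 38 constraints:

  row 1: 0, 0, 0, 1, 1, 1, 1, 1, 1, 1, 1
  row 2: 1, 1, 1, 2, 2, 2, 2, 2, 2, 2, 2
  row 3: 1, 1, 1, 2, 3, 3, 3, 3, 3, 3, 3
  row 4: 1, 1, 1, 2, 3, 3, 3, 3, 4, 4, 4
  row 5: 1, 1, 1, 2, 3, 3, 4, 4, 5, 5, 5
  row 6: 1, 1, 1, 2, 3, 3, 4, 4, 5, 5, 6
  row 7: 1, 2, 2, 3, 4, 4, 5, 5, 6, 6, 7
  row 8: 1, 2, 2, 3, 4, 4, 5, 5, 6, 7, 8
  row 9: 1, 2, 2, 3, 4, 5, 6, 6, 7, 8, 9
  row 10: 1, 2, 2, 3, 4, 5, 6, 7, 8, 9, 10
  row 11: 1, 2, 3, 4, 5, 6, 7, 8, 9, 10, 11

second differences of R give the permutation w = (4, 1, 5, 9, 7, 11, 2, 10, 6, 8, 3).

|D(w)|=23, |Ess(w)|=9:

[(1, 3, 0), (4, 8, 3), (6, 3, 1), (6, 6, 3), (6, 8, 4), (6, 10, 5), (8, 6, 4), (8, 8, 5), (10, 3, 2)]


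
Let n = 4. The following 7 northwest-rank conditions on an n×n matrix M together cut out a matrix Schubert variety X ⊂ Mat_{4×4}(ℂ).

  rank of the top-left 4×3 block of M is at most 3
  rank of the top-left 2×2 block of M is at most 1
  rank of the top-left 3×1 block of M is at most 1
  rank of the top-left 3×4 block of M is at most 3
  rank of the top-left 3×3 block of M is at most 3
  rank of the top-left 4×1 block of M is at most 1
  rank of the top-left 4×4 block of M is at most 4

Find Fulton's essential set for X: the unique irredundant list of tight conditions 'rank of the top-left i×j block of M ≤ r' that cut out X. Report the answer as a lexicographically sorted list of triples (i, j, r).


The tightest implied rank at each (i,j), from the 7 conditions:

  i=1: 1 1 1 1
  i=2: 1 1 2 2
  i=3: 1 2 3 3
  i=4: 1 2 3 4

second differences of R give the permutation w = (1, 3, 2, 4).

ℓ(w)=1; the 1 essential cell (i,j,r):

[(2, 2, 1)]


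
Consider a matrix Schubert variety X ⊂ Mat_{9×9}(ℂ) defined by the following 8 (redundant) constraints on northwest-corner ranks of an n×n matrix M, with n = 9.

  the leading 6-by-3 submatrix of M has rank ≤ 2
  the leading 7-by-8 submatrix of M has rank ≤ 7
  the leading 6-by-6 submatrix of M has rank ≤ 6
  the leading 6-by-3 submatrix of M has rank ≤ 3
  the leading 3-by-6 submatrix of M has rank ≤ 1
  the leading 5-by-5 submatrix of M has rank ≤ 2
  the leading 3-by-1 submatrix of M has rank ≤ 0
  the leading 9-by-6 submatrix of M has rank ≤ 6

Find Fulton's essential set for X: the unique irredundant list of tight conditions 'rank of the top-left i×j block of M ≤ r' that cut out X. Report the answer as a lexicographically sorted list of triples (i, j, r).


Rank table r_w(9×9) implied by the 8 constraints:

  row 1: 0  1  1  1  1  1  1  1  1
  row 2: 0  1  1  1  1  1  2  2  2
  row 3: 0  1  1  1  1  1  2  3  3
  row 4: 1  2  2  2  2  2  3  4  4
  row 5: 1  2  2  2  2  3  4  5  5
  row 6: 1  2  2  3  3  4  5  6  6
  row 7: 1  2  3  4  4  5  6  7  7
  row 8: 1  2  3  4  5  6  7  8  8
  row 9: 1  2  3  4  5  6  7  8  9

second differences of R give the permutation w = (2, 7, 8, 1, 6, 4, 3, 5, 9).

4 SE-corners of the 15-cell Rothe diagram give Ess(w):

[(3, 1, 0), (3, 6, 1), (5, 5, 2), (6, 3, 2)]


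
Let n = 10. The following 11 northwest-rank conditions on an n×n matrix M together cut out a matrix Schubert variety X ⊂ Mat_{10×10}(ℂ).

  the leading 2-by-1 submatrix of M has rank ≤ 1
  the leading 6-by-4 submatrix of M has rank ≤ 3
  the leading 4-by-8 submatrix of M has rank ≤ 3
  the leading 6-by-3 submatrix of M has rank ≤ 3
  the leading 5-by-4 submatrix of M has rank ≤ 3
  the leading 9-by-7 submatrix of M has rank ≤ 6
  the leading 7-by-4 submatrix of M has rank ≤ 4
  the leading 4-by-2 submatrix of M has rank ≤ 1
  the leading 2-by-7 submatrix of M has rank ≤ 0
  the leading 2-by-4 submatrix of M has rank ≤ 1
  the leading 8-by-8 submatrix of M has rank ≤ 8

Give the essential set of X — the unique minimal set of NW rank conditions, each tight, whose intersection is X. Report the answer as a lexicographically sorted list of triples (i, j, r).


Propagating the 11 rank bounds to every northwest block:

  row 1: 0  0  0  0  0  0  0  1  1  1
  row 2: 0  0  0  0  0  0  0  1  2  2
  row 3: 1  1  1  1  1  1  1  2  3  3
  row 4: 1  1  2  2  2  2  2  3  4  4
  row 5: 1  2  3  3  3  3  3  4  5  5
  row 6: 1  2  3  3  4  4  4  5  6  6
  row 7: 1  2  3  4  5  5  5  6  7  7
  row 8: 1  2  3  4  5  6  6  7  8  8
  row 9: 1  2  3  4  5  6  6  7  8  9
  row 10: 1  2  3  4  5  6  7  8  9  10

so w = (8, 9, 1, 3, 2, 5, 4, 6, 10, 7).

4 SE-corners of the 17-cell Rothe diagram give Ess(w):

[(2, 7, 0), (4, 2, 1), (6, 4, 3), (9, 7, 6)]


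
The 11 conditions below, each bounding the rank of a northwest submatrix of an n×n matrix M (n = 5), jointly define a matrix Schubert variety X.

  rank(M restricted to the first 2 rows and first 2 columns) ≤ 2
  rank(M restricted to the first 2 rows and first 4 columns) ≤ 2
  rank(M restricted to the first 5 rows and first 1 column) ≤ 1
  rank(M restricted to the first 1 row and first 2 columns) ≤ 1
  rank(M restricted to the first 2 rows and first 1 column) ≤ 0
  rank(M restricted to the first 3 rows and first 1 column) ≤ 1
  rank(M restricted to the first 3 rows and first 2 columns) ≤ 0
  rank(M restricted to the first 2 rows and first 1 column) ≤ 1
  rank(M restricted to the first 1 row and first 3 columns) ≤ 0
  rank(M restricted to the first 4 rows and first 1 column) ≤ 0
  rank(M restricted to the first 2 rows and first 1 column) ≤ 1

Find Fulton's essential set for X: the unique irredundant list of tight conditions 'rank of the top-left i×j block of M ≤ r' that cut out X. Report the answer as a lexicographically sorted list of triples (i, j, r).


Computing R[i][j] = min implied NW-rank bound (n=5, 11 conditions):

  i=1: 0, 0, 0, 1, 1
  i=2: 0, 0, 1, 2, 2
  i=3: 0, 0, 1, 2, 3
  i=4: 0, 1, 2, 3, 4
  i=5: 1, 2, 3, 4, 5

giving w = (4, 3, 5, 2, 1) via Δ²R.

|D(w)|=8, |Ess(w)|=3:

[(1, 3, 0), (3, 2, 0), (4, 1, 0)]


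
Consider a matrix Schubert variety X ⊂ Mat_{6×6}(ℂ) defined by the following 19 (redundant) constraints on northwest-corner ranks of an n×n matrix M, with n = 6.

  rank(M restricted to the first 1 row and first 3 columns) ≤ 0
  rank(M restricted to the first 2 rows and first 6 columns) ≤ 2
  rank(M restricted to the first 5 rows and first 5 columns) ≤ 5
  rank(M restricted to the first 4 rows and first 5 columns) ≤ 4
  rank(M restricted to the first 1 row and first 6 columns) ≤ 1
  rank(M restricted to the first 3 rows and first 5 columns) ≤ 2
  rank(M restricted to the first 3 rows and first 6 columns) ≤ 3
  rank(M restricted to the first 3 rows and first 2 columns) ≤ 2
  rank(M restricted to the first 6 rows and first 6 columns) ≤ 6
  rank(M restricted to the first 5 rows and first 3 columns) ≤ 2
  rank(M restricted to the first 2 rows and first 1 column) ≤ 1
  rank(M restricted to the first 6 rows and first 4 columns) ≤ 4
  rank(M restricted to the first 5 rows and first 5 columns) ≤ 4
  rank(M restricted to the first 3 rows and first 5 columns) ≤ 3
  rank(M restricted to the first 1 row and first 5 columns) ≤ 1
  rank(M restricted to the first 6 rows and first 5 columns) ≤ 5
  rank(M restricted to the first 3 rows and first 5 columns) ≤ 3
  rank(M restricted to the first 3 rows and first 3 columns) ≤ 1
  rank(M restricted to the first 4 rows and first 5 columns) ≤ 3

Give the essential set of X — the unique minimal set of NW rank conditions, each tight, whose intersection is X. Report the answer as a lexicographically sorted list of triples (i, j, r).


Recovering R(i,j) via the rank-extension bound from the 19 conditions:

  R[1]: 0, 0, 0, 1, 1, 1
  R[2]: 1, 1, 1, 2, 2, 2
  R[3]: 1, 1, 1, 2, 2, 3
  R[4]: 1, 2, 2, 3, 3, 4
  R[5]: 1, 2, 2, 3, 4, 5
  R[6]: 1, 2, 3, 4, 5, 6

reading off 1-entries of Δ²R: w = (4, 1, 6, 2, 5, 3).

D(w) has 7 cells with 4 SE-corners; essential set:

[(1, 3, 0), (3, 3, 1), (3, 5, 2), (5, 3, 2)]


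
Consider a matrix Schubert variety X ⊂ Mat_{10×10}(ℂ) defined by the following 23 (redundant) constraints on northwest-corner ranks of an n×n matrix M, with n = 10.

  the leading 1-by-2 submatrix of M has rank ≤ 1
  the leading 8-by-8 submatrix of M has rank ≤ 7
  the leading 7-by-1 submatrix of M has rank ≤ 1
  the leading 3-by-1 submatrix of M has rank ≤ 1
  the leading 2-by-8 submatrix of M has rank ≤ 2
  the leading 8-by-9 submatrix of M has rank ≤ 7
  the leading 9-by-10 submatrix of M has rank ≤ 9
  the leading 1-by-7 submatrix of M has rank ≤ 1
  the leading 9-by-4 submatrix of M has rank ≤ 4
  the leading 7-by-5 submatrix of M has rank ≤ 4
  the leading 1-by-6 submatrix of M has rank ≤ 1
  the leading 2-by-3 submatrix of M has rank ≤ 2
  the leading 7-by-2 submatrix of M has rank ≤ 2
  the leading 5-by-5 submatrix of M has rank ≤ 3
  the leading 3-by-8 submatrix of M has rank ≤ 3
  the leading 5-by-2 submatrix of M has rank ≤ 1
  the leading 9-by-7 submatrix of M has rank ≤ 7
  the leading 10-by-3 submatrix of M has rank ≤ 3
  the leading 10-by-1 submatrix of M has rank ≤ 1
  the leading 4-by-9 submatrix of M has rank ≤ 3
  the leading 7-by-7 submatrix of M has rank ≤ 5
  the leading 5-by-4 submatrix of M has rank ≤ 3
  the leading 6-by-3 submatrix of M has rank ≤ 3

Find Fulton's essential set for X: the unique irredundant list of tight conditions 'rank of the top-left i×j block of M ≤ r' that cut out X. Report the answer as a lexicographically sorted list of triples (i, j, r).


The tightest implied rank at each (i,j), from the 23 conditions:

  row 1: 1, 1, 1, 1, 1, 1, 1, 1, 1, 1
  row 2: 1, 1, 2, 2, 2, 2, 2, 2, 2, 2
  row 3: 1, 1, 2, 3, 3, 3, 3, 3, 3, 3
  row 4: 1, 1, 2, 3, 3, 3, 3, 3, 3, 4
  row 5: 1, 1, 2, 3, 3, 4, 4, 4, 4, 5
  row 6: 1, 2, 3, 4, 4, 5, 5, 5, 5, 6
  row 7: 1, 2, 3, 4, 4, 5, 5, 6, 6, 7
  row 8: 1, 2, 3, 4, 5, 6, 6, 7, 7, 8
  row 9: 1, 2, 3, 4, 5, 6, 7, 8, 8, 9
  row 10: 1, 2, 3, 4, 5, 6, 7, 8, 9, 10

hence w(1..10) = (1, 3, 4, 10, 6, 2, 8, 5, 7, 9).

|D(w)|=12, |Ess(w)|=5:

[(4, 9, 3), (5, 2, 1), (5, 5, 3), (7, 5, 4), (7, 7, 5)]


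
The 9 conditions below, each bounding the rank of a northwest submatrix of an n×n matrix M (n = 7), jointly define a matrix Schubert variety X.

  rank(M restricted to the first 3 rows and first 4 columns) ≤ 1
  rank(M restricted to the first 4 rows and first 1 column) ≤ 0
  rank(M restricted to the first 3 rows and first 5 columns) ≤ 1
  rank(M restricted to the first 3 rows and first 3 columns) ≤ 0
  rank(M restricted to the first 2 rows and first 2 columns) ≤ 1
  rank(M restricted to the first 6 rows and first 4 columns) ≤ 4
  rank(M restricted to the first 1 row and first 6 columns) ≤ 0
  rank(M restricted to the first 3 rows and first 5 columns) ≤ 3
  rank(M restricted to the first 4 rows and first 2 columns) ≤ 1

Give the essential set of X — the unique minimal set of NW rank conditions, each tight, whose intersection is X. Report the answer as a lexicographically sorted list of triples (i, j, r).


Recovering R(i,j) via the rank-extension bound from the 9 conditions:

  R[1]: 0 | 0 | 0 | 0 | 0 | 0 | 1
  R[2]: 0 | 0 | 0 | 1 | 1 | 1 | 2
  R[3]: 0 | 0 | 0 | 1 | 1 | 2 | 3
  R[4]: 0 | 1 | 1 | 2 | 2 | 3 | 4
  R[5]: 1 | 2 | 2 | 3 | 3 | 4 | 5
  R[6]: 1 | 2 | 3 | 4 | 4 | 5 | 6
  R[7]: 1 | 2 | 3 | 4 | 5 | 6 | 7

the unique w with this rank table is (7, 4, 6, 2, 1, 3, 5).

|D(w)|=14, |Ess(w)|=4:

[(1, 6, 0), (3, 3, 0), (3, 5, 1), (4, 1, 0)]
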